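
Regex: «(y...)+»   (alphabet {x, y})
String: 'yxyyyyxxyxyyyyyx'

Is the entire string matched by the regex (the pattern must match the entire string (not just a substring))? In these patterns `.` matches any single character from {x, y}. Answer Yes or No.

Yes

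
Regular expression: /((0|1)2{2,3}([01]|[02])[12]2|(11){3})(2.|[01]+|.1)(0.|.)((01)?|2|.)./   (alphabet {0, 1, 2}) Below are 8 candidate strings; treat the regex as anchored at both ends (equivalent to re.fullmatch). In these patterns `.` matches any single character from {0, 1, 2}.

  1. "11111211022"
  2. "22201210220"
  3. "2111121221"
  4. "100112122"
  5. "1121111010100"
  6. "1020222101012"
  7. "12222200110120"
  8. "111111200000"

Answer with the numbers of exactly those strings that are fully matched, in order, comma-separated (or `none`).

1 → no match
2 → no match
3 → no match
4 → no match
5 → no match
6 → no match
7 → match
8 → match

7, 8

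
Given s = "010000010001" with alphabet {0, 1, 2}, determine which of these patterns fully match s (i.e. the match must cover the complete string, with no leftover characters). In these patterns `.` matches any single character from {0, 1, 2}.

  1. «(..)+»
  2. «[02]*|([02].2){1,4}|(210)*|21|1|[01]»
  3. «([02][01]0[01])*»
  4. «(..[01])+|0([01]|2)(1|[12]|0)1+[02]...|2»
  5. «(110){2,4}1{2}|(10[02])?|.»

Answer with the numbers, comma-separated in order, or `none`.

1 → match
2 → no match
3 → match
4 → match
5 → no match

1, 3, 4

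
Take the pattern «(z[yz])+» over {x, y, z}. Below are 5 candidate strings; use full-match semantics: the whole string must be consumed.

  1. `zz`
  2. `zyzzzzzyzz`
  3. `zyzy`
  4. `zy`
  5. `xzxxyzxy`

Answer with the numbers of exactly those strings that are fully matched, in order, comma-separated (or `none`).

1, 2, 3, 4

1 → match
2 → match
3 → match
4 → match
5 → no match — must start with `z`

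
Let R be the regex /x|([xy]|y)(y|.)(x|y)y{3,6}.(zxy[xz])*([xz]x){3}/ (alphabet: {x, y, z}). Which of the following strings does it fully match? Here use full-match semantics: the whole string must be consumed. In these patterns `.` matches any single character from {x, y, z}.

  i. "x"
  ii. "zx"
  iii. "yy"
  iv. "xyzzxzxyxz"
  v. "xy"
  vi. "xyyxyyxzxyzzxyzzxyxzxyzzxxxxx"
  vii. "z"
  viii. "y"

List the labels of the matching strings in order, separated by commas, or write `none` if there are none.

i

i → match
ii → no match
iii → no match — must end with "x"
iv → no match — must end with "x"
v → no match — must end with "x"
vi → no match
vii → no match — must end with "x"
viii → no match — must end with "x"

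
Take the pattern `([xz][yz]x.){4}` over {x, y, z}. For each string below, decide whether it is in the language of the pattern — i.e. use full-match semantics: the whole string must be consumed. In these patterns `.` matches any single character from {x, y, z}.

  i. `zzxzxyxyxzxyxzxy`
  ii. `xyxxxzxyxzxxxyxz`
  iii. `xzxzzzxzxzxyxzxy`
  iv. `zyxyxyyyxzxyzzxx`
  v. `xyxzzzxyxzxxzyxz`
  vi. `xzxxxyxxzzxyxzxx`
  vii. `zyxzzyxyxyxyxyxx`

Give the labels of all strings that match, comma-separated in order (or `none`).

i, ii, iii, v, vi, vii

i → match
ii → match
iii → match
iv → no match
v → match
vi → match
vii → match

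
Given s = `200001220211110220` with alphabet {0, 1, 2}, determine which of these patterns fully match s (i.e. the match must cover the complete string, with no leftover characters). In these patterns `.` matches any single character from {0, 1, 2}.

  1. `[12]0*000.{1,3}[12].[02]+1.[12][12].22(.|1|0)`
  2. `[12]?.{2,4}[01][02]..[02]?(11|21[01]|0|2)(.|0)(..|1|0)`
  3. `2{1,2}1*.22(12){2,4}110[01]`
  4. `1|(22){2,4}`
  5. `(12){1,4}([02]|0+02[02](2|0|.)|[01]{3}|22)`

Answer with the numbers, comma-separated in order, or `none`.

1 → match
2 → no match
3 → no match
4 → no match
5 → no match — must start with `12`

1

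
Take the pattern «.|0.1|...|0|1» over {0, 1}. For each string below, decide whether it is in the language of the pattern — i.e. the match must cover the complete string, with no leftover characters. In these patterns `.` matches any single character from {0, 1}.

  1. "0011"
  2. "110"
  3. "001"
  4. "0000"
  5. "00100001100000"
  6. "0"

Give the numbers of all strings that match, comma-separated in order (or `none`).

2, 3, 6

1 → no match
2 → match
3 → match
4 → no match
5 → no match
6 → match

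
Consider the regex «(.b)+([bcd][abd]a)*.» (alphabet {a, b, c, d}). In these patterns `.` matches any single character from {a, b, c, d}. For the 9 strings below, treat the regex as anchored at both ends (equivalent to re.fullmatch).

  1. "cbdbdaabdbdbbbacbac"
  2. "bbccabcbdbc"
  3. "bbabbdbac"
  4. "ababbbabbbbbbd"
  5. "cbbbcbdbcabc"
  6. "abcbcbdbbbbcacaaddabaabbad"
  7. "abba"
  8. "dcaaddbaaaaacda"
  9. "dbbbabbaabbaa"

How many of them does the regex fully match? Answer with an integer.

1 → no match
2 → no match
3 → no match
4 → no match
5 → no match
6 → no match
7 → no match
8 → no match
9 → match
Total matched: 1

1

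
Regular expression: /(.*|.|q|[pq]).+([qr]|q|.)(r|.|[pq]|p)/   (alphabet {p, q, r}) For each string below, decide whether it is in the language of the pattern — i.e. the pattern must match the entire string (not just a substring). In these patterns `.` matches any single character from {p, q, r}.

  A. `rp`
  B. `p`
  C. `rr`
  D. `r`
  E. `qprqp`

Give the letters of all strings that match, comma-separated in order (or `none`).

E

A → no match
B → no match
C → no match
D → no match
E → match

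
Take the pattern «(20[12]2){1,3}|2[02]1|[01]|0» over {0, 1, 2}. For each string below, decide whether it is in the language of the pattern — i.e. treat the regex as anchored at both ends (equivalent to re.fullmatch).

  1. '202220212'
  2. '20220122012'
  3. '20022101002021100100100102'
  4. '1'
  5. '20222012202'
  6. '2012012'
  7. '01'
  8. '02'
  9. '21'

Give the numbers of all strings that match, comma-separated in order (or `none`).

1. '202220212' → no match
2. '20220122012' → no match
3 → no match
4. '1' → match
5. '20222012202' → no match
6. '2012012' → no match
7. '01' → no match
8. '02' → no match
9. '21' → no match

4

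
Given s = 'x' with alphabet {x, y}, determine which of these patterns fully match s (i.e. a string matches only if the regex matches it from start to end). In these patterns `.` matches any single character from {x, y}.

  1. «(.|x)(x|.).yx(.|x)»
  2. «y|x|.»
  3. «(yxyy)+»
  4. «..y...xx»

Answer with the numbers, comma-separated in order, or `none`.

2

1 → no match
2 → match
3 → no match — must start with 'yxyy'
4 → no match — must end with 'xx'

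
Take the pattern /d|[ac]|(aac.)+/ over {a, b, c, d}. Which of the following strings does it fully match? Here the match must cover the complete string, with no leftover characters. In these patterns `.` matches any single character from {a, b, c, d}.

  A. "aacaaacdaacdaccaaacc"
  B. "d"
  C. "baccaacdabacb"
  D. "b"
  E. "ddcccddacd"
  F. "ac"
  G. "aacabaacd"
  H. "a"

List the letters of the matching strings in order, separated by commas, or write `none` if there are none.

A → no match
B → match
C → no match
D → no match
E → no match
F → no match
G → no match
H → match

B, H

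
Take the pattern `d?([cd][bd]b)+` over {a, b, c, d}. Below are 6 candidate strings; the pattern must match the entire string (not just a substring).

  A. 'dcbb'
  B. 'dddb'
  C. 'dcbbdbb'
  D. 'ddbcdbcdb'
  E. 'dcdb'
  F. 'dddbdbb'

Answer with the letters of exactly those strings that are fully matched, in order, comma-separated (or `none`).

A → match
B → match
C → match
D → match
E → match
F → match

A, B, C, D, E, F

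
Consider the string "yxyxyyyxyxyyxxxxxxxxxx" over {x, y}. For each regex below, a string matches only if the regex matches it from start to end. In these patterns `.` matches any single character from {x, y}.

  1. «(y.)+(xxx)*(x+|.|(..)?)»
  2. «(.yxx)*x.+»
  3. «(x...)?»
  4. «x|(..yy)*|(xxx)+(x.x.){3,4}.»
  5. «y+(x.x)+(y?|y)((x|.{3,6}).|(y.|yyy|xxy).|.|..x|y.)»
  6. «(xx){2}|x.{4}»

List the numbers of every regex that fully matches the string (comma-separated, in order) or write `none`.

1 → match
2 → no match
3 → no match
4 → no match
5 → no match
6 → no match

1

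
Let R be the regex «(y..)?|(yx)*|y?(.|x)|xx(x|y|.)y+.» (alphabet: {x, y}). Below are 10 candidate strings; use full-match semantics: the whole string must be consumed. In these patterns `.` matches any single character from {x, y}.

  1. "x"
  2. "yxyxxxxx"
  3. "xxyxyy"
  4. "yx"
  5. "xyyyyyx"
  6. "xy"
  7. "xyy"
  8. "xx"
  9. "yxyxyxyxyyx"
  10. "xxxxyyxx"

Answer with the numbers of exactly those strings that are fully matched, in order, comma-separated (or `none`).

1 → match
2 → no match
3 → no match
4 → match
5 → no match
6 → no match
7 → no match
8 → no match
9 → no match
10 → no match

1, 4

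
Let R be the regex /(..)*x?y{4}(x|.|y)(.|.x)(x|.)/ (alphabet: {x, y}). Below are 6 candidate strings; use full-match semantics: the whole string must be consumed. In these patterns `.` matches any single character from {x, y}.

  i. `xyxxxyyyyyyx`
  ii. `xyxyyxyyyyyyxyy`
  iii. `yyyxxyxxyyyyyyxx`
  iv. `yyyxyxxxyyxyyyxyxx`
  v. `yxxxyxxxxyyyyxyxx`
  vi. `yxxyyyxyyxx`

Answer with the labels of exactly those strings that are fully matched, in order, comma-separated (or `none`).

i, ii, iii, v

i → match
ii → match
iii → match
iv → no match
v → match
vi → no match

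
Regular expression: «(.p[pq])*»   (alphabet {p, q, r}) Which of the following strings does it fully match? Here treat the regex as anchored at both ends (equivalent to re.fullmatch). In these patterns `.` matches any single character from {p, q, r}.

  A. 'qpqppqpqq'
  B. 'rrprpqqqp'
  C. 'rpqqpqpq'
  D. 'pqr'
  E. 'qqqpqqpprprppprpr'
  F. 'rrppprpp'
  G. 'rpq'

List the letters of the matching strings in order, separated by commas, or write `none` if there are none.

G

A → no match
B → no match
C → no match
D → no match
E → no match
F → no match
G → match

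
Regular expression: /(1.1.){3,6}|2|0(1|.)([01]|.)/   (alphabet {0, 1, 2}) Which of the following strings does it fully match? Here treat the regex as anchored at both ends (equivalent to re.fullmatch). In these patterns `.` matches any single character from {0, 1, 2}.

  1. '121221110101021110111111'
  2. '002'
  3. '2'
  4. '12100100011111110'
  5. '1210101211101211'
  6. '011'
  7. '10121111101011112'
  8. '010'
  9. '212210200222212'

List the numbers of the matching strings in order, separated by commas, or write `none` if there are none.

2, 3, 5, 6, 8

1 → no match
2 → match
3 → match
4 → no match
5 → match
6 → match
7 → no match
8 → match
9 → no match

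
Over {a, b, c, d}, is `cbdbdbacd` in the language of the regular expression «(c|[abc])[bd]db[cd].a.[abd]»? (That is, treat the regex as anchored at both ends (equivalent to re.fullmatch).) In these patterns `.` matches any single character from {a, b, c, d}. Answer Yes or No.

Yes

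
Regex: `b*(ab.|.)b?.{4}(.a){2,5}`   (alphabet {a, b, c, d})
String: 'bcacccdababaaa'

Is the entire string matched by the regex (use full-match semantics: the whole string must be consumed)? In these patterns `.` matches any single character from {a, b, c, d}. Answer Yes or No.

Yes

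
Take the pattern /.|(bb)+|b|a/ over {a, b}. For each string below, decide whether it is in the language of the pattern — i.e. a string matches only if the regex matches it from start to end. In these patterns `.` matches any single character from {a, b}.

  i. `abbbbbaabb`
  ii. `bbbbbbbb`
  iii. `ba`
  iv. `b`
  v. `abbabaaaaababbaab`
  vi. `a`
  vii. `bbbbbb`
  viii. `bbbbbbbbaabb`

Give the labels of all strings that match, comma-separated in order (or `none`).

ii, iv, vi, vii

i. `abbbbbaabb` → no match
ii. `bbbbbbbb` → match
iii. `ba` → no match
iv. `b` → match
v → no match
vi. `a` → match
vii. `bbbbbb` → match
viii. `bbbbbbbbaabb` → no match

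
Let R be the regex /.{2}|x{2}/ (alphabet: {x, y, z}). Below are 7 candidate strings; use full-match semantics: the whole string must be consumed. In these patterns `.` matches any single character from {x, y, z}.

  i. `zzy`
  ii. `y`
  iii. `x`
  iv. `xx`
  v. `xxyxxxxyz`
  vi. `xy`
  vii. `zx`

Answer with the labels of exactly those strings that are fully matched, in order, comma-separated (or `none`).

iv, vi, vii

i. `zzy` → no match
ii. `y` → no match
iii. `x` → no match
iv. `xx` → match
v. `xxyxxxxyz` → no match
vi. `xy` → match
vii. `zx` → match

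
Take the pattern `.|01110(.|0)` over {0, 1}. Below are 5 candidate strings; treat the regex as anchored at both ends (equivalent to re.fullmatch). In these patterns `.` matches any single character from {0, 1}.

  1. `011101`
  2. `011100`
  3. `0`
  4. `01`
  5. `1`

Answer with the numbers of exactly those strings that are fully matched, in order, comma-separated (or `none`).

1 → match
2 → match
3 → match
4 → no match
5 → match

1, 2, 3, 5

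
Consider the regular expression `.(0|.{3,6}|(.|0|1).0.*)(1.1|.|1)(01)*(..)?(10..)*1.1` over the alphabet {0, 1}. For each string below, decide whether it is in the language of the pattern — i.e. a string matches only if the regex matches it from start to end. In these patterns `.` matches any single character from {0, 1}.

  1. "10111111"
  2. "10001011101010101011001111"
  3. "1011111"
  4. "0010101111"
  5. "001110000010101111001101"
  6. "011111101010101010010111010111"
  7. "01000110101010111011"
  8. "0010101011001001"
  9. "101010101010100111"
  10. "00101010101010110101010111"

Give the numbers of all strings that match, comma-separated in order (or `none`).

1 → match
2 → match
3 → no match
4 → match
5 → no match
6 → match
7 → no match
8 → no match
9 → match
10 → match

1, 2, 4, 6, 9, 10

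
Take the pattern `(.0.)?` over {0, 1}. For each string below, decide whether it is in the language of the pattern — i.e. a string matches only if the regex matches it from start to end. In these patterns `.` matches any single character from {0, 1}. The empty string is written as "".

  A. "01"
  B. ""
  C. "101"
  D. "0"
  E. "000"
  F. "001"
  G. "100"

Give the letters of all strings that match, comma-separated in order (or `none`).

B, C, E, F, G

A → no match
B → match
C → match
D → no match
E → match
F → match
G → match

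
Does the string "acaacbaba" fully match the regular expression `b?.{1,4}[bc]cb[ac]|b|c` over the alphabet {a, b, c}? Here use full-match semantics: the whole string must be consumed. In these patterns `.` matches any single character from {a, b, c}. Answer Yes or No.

No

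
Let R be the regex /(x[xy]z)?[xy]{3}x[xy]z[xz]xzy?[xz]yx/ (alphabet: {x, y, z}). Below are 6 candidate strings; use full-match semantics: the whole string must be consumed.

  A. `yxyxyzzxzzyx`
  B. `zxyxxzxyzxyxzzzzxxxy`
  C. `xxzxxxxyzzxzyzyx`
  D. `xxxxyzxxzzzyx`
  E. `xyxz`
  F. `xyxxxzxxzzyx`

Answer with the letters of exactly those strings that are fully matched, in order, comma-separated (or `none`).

A. `yxyxyzzxzzyx` → match
B → no match — must end with `yx`
C → match
D → no match
E. `xyxz` → no match — must end with `yx`
F. `xyxxxzxxzzyx` → match

A, C, F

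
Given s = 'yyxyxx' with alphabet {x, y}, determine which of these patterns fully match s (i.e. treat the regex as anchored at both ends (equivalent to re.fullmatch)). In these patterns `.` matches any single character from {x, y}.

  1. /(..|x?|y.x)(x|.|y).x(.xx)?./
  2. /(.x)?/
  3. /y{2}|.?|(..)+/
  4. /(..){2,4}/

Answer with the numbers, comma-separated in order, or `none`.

1 → match
2 → no match
3 → match
4 → match

1, 3, 4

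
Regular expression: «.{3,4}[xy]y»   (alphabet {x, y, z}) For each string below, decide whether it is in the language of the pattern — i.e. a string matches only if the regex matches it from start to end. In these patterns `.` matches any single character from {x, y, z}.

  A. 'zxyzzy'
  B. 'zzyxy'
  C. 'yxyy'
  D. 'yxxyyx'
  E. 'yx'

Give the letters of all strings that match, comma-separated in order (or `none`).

A → no match
B → match
C → no match
D → no match — must end with 'y'
E → no match — must end with 'y'

B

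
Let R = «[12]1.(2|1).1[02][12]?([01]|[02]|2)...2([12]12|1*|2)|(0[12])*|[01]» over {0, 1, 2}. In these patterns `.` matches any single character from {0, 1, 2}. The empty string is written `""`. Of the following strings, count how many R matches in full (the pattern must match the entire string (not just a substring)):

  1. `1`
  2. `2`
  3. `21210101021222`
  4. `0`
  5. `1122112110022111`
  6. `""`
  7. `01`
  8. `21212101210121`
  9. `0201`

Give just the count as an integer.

1 → match
2 → no match
3 → match
4 → match
5 → match
6 → match
7 → match
8 → match
9 → match
Total matched: 8

8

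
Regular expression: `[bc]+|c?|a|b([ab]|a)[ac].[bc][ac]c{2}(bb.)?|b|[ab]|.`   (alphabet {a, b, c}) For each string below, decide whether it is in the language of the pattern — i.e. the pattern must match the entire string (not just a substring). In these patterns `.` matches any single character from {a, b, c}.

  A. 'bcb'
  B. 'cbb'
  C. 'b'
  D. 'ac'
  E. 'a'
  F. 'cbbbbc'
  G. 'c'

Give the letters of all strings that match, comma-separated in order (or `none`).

A → match
B → match
C → match
D → no match
E → match
F → match
G → match

A, B, C, E, F, G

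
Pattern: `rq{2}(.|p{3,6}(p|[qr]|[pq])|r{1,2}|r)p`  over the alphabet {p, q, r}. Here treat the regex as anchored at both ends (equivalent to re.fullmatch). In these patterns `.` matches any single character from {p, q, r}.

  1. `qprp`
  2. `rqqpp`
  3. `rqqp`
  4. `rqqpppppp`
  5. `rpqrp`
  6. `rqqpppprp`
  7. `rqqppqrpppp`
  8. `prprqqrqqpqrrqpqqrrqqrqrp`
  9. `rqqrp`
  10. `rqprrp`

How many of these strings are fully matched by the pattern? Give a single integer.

4

1 → no match — must start with `rq`
2 → match
3 → no match
4 → match
5 → no match — must start with `rq`
6 → match
7 → no match
8 → no match — must start with `rq`
9 → match
10 → no match
Total matched: 4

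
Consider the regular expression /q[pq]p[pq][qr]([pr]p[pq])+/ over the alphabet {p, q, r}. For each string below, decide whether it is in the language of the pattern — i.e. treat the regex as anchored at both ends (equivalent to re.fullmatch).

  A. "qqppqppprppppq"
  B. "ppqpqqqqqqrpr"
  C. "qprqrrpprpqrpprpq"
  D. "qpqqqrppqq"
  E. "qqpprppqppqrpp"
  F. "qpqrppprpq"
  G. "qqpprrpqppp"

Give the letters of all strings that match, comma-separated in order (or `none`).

A → match
B → no match — must start with "q"
C → no match
D. "qpqqqrppqq" → no match
E → match
F. "qpqrppprpq" → no match
G. "qqpprrpqppp" → match

A, E, G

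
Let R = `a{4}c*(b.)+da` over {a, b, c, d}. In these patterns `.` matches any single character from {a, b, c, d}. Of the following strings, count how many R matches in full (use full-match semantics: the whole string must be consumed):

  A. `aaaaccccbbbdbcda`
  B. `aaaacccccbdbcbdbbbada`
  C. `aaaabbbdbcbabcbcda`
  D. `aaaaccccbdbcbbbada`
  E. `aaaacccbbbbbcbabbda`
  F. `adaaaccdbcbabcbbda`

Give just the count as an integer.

5

A → match
B → match
C → match
D → match
E → match
F → no match
Total matched: 5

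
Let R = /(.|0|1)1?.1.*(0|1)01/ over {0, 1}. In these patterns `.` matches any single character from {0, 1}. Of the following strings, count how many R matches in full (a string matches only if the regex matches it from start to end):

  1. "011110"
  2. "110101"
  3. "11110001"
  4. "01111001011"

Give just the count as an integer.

1

1 → no match — must end with "01"
2 → no match
3 → match
4 → no match — must end with "01"
Total matched: 1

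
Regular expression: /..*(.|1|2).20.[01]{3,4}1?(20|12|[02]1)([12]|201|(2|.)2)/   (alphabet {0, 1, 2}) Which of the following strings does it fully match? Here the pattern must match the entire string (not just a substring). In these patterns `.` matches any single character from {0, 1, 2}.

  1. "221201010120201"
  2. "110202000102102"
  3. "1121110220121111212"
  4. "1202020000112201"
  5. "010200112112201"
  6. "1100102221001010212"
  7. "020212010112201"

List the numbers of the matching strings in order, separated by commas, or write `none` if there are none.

1 → match
2 → match
3 → no match
4 → match
5 → no match
6 → no match
7 → no match

1, 2, 4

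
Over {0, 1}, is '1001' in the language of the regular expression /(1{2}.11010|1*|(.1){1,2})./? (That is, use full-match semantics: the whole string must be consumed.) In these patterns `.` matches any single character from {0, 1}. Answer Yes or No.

No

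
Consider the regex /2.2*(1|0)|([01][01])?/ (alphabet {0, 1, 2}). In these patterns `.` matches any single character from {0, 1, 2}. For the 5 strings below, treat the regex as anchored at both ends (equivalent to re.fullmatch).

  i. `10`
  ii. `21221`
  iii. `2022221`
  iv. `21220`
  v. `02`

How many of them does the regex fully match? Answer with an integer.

i → match
ii → match
iii → match
iv → match
v → no match
Total matched: 4

4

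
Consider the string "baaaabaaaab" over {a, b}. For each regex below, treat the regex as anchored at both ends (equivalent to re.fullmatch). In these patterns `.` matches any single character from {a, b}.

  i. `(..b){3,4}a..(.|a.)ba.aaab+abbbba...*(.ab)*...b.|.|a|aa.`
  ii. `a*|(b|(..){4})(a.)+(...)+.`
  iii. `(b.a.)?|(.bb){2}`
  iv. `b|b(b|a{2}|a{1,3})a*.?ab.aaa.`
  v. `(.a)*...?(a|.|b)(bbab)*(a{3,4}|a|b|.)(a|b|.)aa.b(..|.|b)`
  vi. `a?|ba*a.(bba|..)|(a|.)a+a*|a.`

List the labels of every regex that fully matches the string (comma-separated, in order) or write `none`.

i → no match
ii → no match
iii → no match
iv → match
v → no match
vi → no match

iv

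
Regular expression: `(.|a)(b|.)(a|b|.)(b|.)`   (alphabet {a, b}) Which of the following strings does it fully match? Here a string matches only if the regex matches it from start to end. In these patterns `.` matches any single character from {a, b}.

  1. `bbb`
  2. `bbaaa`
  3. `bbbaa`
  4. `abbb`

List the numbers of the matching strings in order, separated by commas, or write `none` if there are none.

1 → no match
2 → no match
3 → no match
4 → match

4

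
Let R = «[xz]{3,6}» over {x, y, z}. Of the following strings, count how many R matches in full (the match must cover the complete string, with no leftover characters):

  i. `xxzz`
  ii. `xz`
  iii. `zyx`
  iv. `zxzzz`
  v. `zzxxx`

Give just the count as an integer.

3

i → match
ii → no match
iii → no match
iv → match
v → match
Total matched: 3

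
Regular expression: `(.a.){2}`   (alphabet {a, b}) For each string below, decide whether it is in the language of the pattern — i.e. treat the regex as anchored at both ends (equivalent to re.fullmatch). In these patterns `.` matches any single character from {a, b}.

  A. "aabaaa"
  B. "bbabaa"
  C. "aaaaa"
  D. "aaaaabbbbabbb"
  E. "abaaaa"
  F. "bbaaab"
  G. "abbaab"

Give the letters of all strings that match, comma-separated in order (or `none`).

A → match
B → no match
C → no match
D → no match
E → no match
F → no match
G → no match

A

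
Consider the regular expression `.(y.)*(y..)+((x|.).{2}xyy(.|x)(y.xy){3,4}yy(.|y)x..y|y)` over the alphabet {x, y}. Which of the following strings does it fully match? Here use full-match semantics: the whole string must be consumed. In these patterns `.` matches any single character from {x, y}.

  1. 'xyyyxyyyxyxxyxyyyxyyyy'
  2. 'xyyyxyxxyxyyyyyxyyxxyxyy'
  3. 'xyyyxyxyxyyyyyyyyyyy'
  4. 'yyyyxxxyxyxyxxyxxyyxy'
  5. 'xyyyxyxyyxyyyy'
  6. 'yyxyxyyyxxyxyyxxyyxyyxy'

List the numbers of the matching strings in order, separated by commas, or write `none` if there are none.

1 → match
2 → match
3 → match
4 → no match
5 → match
6 → match

1, 2, 3, 5, 6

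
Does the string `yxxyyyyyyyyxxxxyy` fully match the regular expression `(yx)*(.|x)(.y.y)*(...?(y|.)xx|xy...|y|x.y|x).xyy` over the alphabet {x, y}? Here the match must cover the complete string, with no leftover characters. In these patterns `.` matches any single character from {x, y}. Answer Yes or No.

Yes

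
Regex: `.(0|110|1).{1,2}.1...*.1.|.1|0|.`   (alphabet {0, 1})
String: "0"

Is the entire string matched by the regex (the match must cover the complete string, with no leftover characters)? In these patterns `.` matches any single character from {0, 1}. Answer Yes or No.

Yes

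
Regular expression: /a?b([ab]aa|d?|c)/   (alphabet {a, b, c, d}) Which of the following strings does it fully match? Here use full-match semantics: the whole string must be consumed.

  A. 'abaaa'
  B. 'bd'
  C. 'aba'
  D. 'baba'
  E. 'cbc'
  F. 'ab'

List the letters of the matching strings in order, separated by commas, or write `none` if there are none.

A, B, F

A → match
B → match
C → no match
D → no match
E → no match
F → match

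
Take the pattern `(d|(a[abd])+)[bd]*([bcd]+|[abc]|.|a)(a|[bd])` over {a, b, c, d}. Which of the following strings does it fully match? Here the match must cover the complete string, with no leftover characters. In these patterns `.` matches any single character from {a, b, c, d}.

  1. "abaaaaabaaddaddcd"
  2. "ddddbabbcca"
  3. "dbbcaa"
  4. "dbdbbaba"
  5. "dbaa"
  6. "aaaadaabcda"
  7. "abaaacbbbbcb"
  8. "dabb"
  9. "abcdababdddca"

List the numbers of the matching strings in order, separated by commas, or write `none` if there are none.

1 → no match
2. "ddddbabbcca" → no match
3. "dbbcaa" → no match
4. "dbdbbaba" → no match
5. "dbaa" → match
6. "aaaadaabcda" → no match
7. "abaaacbbbbcb" → no match
8. "dabb" → no match
9 → no match

5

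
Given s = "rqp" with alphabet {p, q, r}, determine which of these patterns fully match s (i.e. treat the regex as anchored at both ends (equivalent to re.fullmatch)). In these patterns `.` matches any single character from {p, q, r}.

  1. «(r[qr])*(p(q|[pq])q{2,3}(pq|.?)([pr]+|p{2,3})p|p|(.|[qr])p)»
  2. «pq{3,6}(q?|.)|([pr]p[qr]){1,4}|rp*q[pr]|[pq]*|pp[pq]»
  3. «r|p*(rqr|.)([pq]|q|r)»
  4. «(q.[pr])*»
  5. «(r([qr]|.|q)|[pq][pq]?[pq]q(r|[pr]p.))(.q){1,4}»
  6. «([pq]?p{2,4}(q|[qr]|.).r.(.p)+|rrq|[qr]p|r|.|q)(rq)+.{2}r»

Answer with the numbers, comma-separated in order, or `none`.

1, 2

1 → match
2 → match
3 → no match
4 → no match
5 → no match — must end with "q"
6 → no match — must end with "r"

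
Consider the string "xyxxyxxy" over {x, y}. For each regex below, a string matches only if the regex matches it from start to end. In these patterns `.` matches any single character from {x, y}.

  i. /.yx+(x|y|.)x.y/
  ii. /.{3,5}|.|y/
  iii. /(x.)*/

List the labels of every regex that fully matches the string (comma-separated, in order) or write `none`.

i → match
ii → no match
iii → no match

i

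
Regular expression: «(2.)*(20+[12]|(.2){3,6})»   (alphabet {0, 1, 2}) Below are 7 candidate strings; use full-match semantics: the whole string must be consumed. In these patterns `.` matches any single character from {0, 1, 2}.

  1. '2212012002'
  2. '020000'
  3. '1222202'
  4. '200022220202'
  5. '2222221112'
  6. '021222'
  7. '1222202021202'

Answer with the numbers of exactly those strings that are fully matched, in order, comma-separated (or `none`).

6

1 → no match
2 → no match
3 → no match
4 → no match
5 → no match
6 → match
7 → no match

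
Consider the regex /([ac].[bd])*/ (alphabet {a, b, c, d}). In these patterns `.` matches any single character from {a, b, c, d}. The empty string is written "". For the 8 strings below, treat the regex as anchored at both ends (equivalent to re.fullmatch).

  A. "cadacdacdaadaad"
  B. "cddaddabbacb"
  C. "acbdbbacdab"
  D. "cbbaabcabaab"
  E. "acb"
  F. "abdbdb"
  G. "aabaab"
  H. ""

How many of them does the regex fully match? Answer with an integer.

A → match
B. "cddaddabbacb" → match
C. "acbdbbacdab" → no match
D. "cbbaabcabaab" → match
E. "acb" → match
F. "abdbdb" → no match
G. "aabaab" → match
H. "" → match
Total matched: 6

6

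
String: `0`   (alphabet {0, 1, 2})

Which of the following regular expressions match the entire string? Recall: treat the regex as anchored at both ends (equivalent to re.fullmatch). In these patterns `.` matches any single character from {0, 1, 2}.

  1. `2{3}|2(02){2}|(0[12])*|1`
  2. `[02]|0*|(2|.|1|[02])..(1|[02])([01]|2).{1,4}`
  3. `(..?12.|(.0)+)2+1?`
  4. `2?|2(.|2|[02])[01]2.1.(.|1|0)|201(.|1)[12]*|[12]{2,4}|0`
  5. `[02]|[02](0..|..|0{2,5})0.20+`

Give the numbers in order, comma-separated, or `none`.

1 → no match
2 → match
3 → no match
4 → match
5 → match

2, 4, 5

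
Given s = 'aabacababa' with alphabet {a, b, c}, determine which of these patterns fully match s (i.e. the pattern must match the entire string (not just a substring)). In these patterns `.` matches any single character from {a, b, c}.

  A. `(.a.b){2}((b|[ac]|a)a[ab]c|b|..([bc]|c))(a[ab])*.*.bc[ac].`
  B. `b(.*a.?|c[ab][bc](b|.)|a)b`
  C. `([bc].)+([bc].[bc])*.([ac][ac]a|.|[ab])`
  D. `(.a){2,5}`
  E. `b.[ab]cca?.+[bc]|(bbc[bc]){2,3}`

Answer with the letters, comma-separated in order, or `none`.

A → no match
B → no match — must start with 'b'
C → no match
D → match
E → no match

D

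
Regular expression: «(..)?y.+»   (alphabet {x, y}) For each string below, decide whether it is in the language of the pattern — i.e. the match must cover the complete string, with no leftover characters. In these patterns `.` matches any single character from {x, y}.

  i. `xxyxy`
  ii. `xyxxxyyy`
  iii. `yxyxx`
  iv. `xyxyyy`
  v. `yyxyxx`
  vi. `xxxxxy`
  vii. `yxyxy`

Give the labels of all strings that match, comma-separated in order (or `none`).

i, iii, v, vii

i → match
ii → no match
iii → match
iv → no match
v → match
vi → no match
vii → match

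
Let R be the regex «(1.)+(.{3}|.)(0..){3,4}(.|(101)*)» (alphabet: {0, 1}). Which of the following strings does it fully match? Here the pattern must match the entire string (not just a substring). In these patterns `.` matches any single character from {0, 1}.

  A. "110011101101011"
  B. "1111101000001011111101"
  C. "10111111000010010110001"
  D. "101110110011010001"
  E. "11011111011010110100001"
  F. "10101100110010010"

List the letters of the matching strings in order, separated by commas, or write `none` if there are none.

D, F

A → no match
B → no match
C → no match
D → match
E → no match
F → match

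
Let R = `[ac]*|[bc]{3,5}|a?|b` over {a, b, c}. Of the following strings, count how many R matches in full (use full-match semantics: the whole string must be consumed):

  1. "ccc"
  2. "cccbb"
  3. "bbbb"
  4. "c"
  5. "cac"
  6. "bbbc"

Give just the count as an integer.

1 → match
2 → match
3 → match
4 → match
5 → match
6 → match
Total matched: 6

6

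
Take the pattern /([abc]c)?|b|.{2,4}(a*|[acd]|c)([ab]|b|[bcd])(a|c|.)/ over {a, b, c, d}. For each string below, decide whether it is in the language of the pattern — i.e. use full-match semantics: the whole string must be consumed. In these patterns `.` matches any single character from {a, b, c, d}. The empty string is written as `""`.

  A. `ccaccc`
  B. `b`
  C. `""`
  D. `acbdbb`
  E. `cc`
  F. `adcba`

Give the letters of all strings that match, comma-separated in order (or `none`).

A, B, C, D, E, F

A → match
B → match
C → match
D → match
E → match
F → match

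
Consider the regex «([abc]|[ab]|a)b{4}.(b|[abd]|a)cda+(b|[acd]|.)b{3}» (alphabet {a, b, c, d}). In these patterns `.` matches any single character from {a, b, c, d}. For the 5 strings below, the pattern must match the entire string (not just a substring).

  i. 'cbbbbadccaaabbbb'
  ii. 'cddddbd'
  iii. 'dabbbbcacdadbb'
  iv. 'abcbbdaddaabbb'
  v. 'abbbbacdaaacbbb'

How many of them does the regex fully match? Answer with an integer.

i → no match
ii → no match — must end with 'b'
iii → no match
iv → no match
v → no match
Total matched: 0

0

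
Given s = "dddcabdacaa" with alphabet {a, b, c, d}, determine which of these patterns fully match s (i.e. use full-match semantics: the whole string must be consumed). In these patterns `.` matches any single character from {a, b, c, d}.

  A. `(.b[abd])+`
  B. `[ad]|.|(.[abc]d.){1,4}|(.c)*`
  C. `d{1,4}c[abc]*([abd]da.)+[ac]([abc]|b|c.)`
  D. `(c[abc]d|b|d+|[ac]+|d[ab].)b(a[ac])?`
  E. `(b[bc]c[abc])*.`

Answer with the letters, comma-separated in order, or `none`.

C

A → no match
B → no match
C → match
D → no match
E → no match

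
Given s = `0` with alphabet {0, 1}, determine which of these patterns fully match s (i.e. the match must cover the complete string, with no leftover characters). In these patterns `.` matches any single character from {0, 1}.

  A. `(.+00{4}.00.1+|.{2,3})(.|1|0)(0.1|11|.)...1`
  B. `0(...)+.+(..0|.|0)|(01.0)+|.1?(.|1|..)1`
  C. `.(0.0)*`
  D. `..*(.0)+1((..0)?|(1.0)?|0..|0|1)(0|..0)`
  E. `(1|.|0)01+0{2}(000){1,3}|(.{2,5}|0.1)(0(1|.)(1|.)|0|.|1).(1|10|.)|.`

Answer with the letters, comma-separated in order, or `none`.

A → no match — must end with `1`
B → no match
C → match
D → no match
E → match

C, E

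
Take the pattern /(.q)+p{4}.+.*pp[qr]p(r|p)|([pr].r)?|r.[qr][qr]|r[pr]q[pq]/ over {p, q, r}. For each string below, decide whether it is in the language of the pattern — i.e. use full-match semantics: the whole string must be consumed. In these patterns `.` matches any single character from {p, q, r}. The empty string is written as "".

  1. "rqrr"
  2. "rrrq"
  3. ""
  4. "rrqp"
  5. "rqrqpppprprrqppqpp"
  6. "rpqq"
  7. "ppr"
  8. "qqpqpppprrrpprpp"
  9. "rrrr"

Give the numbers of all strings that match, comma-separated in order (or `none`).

1 → match
2 → match
3 → match
4 → match
5 → match
6 → match
7 → match
8 → match
9 → match

1, 2, 3, 4, 5, 6, 7, 8, 9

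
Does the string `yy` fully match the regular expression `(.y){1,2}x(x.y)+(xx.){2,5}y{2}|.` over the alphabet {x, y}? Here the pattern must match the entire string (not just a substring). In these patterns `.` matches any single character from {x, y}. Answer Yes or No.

No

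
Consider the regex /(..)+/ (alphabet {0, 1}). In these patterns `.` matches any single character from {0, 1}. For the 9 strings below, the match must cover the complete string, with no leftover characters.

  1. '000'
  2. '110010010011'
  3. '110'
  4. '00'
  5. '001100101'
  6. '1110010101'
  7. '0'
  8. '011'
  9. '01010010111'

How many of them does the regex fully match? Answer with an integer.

1 → no match
2 → match
3 → no match
4 → match
5 → no match
6 → match
7 → no match
8 → no match
9 → no match
Total matched: 3

3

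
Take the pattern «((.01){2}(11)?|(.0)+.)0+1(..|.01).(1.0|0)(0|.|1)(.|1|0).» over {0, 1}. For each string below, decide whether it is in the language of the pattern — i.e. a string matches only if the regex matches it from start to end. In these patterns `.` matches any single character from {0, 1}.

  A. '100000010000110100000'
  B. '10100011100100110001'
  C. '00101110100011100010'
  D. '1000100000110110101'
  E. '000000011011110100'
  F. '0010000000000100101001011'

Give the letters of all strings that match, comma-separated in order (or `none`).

A → no match
B → no match
C → no match
D → match
E → match
F → no match

D, E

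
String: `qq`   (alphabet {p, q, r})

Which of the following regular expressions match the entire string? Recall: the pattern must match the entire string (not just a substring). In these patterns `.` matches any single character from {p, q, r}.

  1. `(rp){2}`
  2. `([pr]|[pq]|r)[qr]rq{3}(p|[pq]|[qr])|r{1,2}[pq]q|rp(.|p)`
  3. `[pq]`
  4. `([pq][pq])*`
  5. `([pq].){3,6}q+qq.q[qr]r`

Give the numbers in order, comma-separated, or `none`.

4

1 → no match — must start with `rp`
2 → no match
3 → no match
4 → match
5 → no match — must end with `r`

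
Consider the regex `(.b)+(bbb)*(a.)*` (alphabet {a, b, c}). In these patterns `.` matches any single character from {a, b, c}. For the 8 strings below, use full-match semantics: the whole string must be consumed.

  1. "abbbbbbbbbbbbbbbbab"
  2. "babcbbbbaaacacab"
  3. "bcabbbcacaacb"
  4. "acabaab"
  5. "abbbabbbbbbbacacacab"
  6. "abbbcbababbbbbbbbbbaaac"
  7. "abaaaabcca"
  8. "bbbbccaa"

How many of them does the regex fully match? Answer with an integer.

1 → match
2 → no match
3 → no match
4. "acabaab" → no match
5 → match
6 → match
7. "abaaaabcca" → no match
8. "bbbbccaa" → no match
Total matched: 3

3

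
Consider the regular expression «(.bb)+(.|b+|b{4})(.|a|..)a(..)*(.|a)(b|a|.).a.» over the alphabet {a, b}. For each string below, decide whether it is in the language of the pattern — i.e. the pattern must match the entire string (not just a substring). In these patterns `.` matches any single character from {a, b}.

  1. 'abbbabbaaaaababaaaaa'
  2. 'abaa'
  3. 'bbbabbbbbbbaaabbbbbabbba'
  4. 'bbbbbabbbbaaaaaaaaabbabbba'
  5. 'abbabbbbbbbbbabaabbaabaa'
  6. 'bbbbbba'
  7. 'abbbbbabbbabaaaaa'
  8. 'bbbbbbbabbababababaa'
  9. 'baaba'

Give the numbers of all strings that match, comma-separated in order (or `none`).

none

1 → no match
2 → no match
3 → no match
4 → no match
5 → no match
6 → no match
7 → no match
8 → no match
9 → no match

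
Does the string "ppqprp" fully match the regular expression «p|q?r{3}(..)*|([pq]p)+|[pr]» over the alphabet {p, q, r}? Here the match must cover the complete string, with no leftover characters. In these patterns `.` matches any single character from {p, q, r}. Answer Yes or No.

No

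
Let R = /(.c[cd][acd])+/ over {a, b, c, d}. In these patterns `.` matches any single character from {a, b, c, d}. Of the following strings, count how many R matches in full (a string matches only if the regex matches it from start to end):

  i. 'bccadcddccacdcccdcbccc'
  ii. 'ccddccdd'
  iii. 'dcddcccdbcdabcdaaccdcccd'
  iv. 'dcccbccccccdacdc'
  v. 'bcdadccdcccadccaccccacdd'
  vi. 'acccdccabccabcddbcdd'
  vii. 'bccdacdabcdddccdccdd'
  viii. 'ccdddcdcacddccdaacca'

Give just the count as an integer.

i → no match
ii → match
iii → match
iv → match
v → match
vi → match
vii → match
viii → match
Total matched: 7

7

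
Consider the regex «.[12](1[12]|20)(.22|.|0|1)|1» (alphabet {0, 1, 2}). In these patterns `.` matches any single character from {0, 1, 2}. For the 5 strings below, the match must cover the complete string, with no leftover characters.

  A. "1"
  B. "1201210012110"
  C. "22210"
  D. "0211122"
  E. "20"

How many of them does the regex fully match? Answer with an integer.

A → match
B → no match
C → no match
D → match
E → no match
Total matched: 2

2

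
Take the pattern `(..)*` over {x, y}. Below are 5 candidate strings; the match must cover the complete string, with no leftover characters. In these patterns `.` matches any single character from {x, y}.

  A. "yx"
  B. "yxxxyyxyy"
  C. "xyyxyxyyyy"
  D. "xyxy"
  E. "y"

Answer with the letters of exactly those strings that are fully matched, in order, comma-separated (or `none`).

A, C, D

A → match
B → no match
C → match
D → match
E → no match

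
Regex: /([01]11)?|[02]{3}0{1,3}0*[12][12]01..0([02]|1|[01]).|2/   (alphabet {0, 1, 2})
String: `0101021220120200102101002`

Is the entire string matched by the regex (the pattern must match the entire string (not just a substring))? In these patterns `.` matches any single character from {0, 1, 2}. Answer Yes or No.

No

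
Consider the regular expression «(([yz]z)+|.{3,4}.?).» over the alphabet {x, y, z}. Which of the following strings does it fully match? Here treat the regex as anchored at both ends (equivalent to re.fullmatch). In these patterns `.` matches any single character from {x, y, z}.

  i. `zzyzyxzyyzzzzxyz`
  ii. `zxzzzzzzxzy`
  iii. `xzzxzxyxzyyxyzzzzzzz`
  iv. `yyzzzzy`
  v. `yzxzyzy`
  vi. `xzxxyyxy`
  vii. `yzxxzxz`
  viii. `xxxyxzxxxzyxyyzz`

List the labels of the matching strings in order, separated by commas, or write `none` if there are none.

none

i → no match
ii → no match
iii → no match
iv → no match
v → no match
vi → no match
vii → no match
viii → no match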